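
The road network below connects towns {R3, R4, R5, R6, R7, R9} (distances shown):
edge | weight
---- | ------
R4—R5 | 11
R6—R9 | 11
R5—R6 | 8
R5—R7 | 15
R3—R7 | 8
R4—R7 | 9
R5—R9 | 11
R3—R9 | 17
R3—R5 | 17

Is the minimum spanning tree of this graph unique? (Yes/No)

No

Kruskal's algorithm — process edges by increasing weight (ties by edge label):
R3—R7 (8): add — endpoints in different components.
R5—R6 (8): add — endpoints in different components.
R4—R7 (9): add — endpoints in different components.
R4—R5 (11): add — endpoints in different components.
R5—R9 (11): add — endpoints in different components.
Non-tree edge R6—R9 has weight 11, equal to the heaviest edge on its tree cycle — swapping gives another MST of the same weight. Not unique.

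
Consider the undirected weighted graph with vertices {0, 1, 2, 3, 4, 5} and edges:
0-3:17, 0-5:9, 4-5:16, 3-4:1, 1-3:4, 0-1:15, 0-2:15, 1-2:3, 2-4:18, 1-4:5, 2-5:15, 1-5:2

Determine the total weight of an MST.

19

Kruskal: consider edges lightest-first.
3-4 (1): add. Components now {0} {1} {2} {3,4} {5}
1-5 (2): add. Components now {0} {1,5} {2} {3,4}
1-2 (3): add. Components now {0} {1,2,5} {3,4}
1-3 (4): add. Components now {0} {1,2,3,4,5}
1-4 (5): skip — 1 and 4 already connected.
0-5 (9): add. Components now {0,1,2,3,4,5}
MST edges: 3-4, 1-5, 1-2, 1-3, 0-5; total weight 1+2+3+4+9 = 19.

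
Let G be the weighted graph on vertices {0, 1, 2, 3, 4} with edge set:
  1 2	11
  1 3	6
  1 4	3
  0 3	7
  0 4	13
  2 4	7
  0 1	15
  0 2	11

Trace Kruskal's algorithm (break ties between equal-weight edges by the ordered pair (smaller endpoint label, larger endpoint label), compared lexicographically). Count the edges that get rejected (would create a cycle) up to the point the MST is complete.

0

Sort edges by weight, then run Kruskal:
1 4 (3): add — endpoints in different components.
1 3 (6): add — endpoints in different components.
0 3 (7): add — endpoints in different components.
2 4 (7): add — endpoints in different components.
Edges rejected before the tree was complete: 0.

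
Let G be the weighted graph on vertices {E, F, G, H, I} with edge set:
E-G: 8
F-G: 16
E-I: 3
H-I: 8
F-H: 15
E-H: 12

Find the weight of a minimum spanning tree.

Prim's algorithm from H:
Step 1: cheapest edge leaving the tree is H-I (8); add I.
Step 2: cheapest edge leaving the tree is E-I (3); add E.
Step 3: cheapest edge leaving the tree is E-G (8); add G.
Step 4: cheapest edge leaving the tree is F-H (15); add F.
MST edges: H-I, E-I, E-G, F-H; total weight 8+3+8+15 = 34.

34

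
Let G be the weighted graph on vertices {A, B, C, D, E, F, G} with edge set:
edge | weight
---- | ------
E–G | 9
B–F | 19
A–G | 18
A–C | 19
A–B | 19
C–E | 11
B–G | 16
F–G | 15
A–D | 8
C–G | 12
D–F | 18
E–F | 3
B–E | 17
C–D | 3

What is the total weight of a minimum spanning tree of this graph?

50

Prim, starting at D.
Step 1: cheapest edge leaving the tree is C–D (3); add C.
Step 2: cheapest edge leaving the tree is A–D (8); add A.
Step 3: cheapest edge leaving the tree is C–E (11); add E.
Step 4: cheapest edge leaving the tree is E–F (3); add F.
Step 5: cheapest edge leaving the tree is E–G (9); add G.
Step 6: cheapest edge leaving the tree is B–G (16); add B.
MST edges: C–D, A–D, C–E, E–F, E–G, B–G; total weight 3+8+11+3+9+16 = 50.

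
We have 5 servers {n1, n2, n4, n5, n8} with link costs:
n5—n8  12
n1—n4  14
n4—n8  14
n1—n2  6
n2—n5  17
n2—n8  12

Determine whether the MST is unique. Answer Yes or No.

Kruskal: consider edges lightest-first.
n1—n2 (6): add — endpoints in different components.
n2—n8 (12): add — endpoints in different components.
n5—n8 (12): add — endpoints in different components.
n1—n4 (14): add — endpoints in different components.
Non-tree edge n4—n8 has weight 14, equal to the heaviest edge on its tree cycle — swapping gives another MST of the same weight. Not unique.

No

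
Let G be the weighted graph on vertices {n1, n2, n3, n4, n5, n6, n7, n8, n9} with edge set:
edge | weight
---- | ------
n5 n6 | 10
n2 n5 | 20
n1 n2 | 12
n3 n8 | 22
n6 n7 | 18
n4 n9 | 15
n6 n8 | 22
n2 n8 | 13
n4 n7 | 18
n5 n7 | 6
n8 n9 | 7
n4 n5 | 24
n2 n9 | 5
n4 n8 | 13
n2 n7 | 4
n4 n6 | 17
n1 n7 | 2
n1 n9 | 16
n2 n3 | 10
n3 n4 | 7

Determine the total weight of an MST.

51

Prim, starting at n7.
Step 1: cheapest edge leaving the tree is n1 n7 (2); add n1.
Step 2: cheapest edge leaving the tree is n2 n7 (4); add n2.
Step 3: cheapest edge leaving the tree is n2 n9 (5); add n9.
Step 4: cheapest edge leaving the tree is n5 n7 (6); add n5.
Step 5: cheapest edge leaving the tree is n8 n9 (7); add n8.
Step 6: cheapest edge leaving the tree is n2 n3 (10); add n3.
Step 7: cheapest edge leaving the tree is n3 n4 (7); add n4.
Step 8: cheapest edge leaving the tree is n5 n6 (10); add n6.
MST edges: n1 n7, n2 n7, n2 n9, n5 n7, n8 n9, n2 n3, n3 n4, n5 n6; total weight 2+4+5+6+7+10+7+10 = 51.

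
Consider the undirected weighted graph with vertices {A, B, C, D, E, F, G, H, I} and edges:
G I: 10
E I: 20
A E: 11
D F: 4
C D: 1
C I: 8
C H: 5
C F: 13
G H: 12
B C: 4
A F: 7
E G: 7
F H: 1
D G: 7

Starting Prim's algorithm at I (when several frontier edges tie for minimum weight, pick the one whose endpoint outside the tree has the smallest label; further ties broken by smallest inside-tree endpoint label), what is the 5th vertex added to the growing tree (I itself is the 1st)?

F

Grow the tree from I using Prim:
Step 1: frontier [C I 8, G I 10, E I 20] → take C I (8); add C.
Step 2: frontier [C D 1, B C 4, C H 5, C F 13, G I 10, E I 20] → take C D (1); add D.
Step 3: frontier [B C 4, C H 5, C F 13, D F 4, D G 7, G I 10, E I 20] → take B C (4); add B.
Step 4: frontier [C H 5, C F 13, D F 4, D G 7, G I 10, E I 20] → take D F (4); add F.
Step 5: frontier [C H 5, D G 7, F H 1, A F 7, G I 10, E I 20] → take F H (1); add H.
Step 6: frontier [D G 7, A F 7, G H 12, G I 10, E I 20] → take A F (7); add A.
Step 7: frontier [A E 11, D G 7, G H 12, G I 10, E I 20] → take D G (7); add G.
Step 8: frontier [A E 11, E G 7, E I 20] → take E G (7); add E.
Vertex order: I, C, D, B, F, H, A, G, E. The 5th vertex is F.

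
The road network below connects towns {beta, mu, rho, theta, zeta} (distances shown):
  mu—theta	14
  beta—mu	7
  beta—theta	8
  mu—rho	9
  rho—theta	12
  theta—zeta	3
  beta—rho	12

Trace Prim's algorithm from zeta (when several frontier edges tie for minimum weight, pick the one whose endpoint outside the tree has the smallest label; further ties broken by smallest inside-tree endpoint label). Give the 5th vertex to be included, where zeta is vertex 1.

Grow the tree from zeta using Prim:
Step 1: cheapest edge leaving the tree is theta—zeta (3); add theta.
Step 2: cheapest edge leaving the tree is beta—theta (8); add beta.
Step 3: cheapest edge leaving the tree is beta—mu (7); add mu.
Step 4: cheapest edge leaving the tree is mu—rho (9); add rho.
Vertex order: zeta, theta, beta, mu, rho. The 5th vertex is rho.

rho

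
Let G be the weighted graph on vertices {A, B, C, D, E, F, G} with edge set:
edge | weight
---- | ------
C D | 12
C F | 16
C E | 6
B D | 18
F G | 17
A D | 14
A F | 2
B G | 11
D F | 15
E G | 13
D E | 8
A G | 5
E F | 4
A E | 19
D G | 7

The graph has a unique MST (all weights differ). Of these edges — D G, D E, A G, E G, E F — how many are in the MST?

3

Kruskal's algorithm — process edges by increasing weight (ties by edge label):
A F (2): add — endpoints in different components.
E F (4): add — endpoints in different components.
A G (5): add — endpoints in different components.
C E (6): add — endpoints in different components.
D G (7): add — endpoints in different components.
D E (8): skip — D and E already connected.
B G (11): add — endpoints in different components.
MST edge set: {A F, E F, A G, C E, D G, B G}.
Of the listed edges, {D G, A G, E F} are in the MST → 3.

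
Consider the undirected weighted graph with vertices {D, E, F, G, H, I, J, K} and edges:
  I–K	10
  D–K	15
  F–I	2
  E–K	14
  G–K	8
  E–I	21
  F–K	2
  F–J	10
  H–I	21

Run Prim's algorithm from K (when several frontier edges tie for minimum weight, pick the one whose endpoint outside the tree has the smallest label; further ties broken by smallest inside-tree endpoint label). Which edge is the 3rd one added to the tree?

Prim's algorithm from K:
Step 1: frontier [F–K 2, G–K 8, I–K 10, E–K 14, D–K 15] → take F–K (2); add F.
Step 2: frontier [F–I 2, F–J 10, G–K 8, I–K 10, E–K 14, D–K 15] → take F–I (2); add I.
Step 3: frontier [F–J 10, E–I 21, H–I 21, G–K 8, E–K 14, D–K 15] → take G–K (8); add G.
Step 4: frontier [F–J 10, E–I 21, H–I 21, E–K 14, D–K 15] → take F–J (10); add J.
Step 5: frontier [E–I 21, H–I 21, E–K 14, D–K 15] → take E–K (14); add E.
Step 6: frontier [H–I 21, D–K 15] → take D–K (15); add D.
Step 7: frontier [H–I 21] → take H–I (21); add H.
The 3rd edge added is G–K.

G-K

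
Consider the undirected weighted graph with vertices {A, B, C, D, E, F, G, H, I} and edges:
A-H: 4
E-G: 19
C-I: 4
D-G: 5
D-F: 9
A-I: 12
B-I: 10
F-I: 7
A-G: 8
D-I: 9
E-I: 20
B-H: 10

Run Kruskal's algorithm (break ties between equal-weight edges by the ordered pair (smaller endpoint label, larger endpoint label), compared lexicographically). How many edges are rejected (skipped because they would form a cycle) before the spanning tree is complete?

Kruskal's algorithm — process edges by increasing weight (ties by edge label):
A-H (4): add — endpoints in different components.
C-I (4): add — endpoints in different components.
D-G (5): add — endpoints in different components.
F-I (7): add — endpoints in different components.
A-G (8): add — endpoints in different components.
D-F (9): add — endpoints in different components.
D-I (9): skip — D and I already connected.
B-H (10): add — endpoints in different components.
B-I (10): skip — B and I already connected.
A-I (12): skip — A and I already connected.
E-G (19): add — endpoints in different components.
Edges rejected before the tree was complete: 3.

3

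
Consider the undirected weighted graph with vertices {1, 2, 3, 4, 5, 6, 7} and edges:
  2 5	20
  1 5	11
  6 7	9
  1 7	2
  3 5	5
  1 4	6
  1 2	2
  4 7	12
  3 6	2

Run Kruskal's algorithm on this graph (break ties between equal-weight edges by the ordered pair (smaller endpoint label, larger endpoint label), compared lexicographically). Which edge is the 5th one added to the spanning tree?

1-4

Kruskal's algorithm — process edges by increasing weight (ties by edge label):
1 2 (2): add. Components now {1,2} {3} {4} {5} {6} {7}
1 7 (2): add. Components now {1,2,7} {3} {4} {5} {6}
3 6 (2): add. Components now {1,2,7} {3,6} {4} {5}
3 5 (5): add. Components now {1,2,7} {3,5,6} {4}
1 4 (6): add. Components now {1,2,4,7} {3,5,6}
6 7 (9): add. Components now {1,2,3,4,5,6,7}
The 5th edge added is 1 4.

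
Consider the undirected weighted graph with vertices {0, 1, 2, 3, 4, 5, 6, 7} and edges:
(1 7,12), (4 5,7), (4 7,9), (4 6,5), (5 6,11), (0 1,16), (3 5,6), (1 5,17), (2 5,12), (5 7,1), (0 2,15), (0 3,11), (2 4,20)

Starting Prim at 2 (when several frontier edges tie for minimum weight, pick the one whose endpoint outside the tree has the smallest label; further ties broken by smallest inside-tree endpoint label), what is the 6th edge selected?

Prim's algorithm from 2:
Step 1: frontier [2 5 12, 0 2 15, 2 4 20] → take 2 5 (12); add 5.
Step 2: frontier [0 2 15, 2 4 20, 5 7 1, 3 5 6, 4 5 7, 5 6 11, 1 5 17] → take 5 7 (1); add 7.
Step 3: frontier [0 2 15, 2 4 20, 3 5 6, 4 5 7, 5 6 11, 1 5 17, 4 7 9, 1 7 12] → take 3 5 (6); add 3.
Step 4: frontier [0 2 15, 2 4 20, 0 3 11, 4 5 7, 5 6 11, 1 5 17, 4 7 9, 1 7 12] → take 4 5 (7); add 4.
Step 5: frontier [0 2 15, 0 3 11, 4 6 5, 5 6 11, 1 5 17, 1 7 12] → take 4 6 (5); add 6.
Step 6: frontier [0 2 15, 0 3 11, 1 5 17, 1 7 12] → take 0 3 (11); add 0.
Step 7: frontier [0 1 16, 1 5 17, 1 7 12] → take 1 7 (12); add 1.
The 6th edge added is 0 3.

0-3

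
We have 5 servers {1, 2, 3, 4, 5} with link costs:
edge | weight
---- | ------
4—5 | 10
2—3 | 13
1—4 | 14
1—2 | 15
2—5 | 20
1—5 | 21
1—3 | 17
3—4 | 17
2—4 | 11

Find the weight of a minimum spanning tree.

Prim's algorithm from 3:
Step 1: cheapest edge leaving the tree is 2—3 (13); add 2.
Step 2: cheapest edge leaving the tree is 2—4 (11); add 4.
Step 3: cheapest edge leaving the tree is 4—5 (10); add 5.
Step 4: cheapest edge leaving the tree is 1—4 (14); add 1.
MST edges: 2—3, 2—4, 4—5, 1—4; total weight 13+11+10+14 = 48.

48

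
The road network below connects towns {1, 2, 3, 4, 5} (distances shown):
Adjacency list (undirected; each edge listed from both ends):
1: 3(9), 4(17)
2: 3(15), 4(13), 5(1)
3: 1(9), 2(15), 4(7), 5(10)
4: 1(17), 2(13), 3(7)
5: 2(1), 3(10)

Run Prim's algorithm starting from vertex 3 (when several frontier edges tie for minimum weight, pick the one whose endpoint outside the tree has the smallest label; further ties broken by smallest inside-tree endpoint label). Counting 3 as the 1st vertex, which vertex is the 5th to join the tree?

Grow the tree from 3 using Prim:
Step 1: cheapest edge leaving the tree is 3–4 (7); add 4.
Step 2: cheapest edge leaving the tree is 1–3 (9); add 1.
Step 3: cheapest edge leaving the tree is 3–5 (10); add 5.
Step 4: cheapest edge leaving the tree is 2–5 (1); add 2.
Vertex order: 3, 4, 1, 5, 2. The 5th vertex is 2.

2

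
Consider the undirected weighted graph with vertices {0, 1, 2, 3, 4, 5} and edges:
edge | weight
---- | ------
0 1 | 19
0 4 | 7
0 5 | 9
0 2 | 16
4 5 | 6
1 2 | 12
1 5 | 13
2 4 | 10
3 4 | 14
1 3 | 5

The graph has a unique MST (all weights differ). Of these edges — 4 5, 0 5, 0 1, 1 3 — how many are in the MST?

2

Kruskal's algorithm — process edges by increasing weight (ties by edge label):
1 3 (5): add — endpoints in different components.
4 5 (6): add — endpoints in different components.
0 4 (7): add — endpoints in different components.
0 5 (9): skip — 0 and 5 already connected.
2 4 (10): add — endpoints in different components.
1 2 (12): add — endpoints in different components.
MST edge set: {1 3, 4 5, 0 4, 2 4, 1 2}.
Of the listed edges, {4 5, 1 3} are in the MST → 2.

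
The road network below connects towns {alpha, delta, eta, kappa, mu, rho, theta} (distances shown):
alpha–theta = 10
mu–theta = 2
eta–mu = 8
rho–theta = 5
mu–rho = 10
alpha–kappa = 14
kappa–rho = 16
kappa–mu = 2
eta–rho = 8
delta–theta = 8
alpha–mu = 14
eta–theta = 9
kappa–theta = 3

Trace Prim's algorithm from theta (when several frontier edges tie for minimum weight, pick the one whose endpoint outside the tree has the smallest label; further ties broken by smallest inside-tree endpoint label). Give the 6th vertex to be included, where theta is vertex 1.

eta

Grow the tree from theta using Prim:
Step 1: cheapest edge leaving the tree is mu–theta (2); add mu.
Step 2: cheapest edge leaving the tree is kappa–mu (2); add kappa.
Step 3: cheapest edge leaving the tree is rho–theta (5); add rho.
Step 4: cheapest edge leaving the tree is delta–theta (8); add delta.
Step 5: cheapest edge leaving the tree is eta–mu (8); add eta.
Step 6: cheapest edge leaving the tree is alpha–theta (10); add alpha.
Vertex order: theta, mu, kappa, rho, delta, eta, alpha. The 6th vertex is eta.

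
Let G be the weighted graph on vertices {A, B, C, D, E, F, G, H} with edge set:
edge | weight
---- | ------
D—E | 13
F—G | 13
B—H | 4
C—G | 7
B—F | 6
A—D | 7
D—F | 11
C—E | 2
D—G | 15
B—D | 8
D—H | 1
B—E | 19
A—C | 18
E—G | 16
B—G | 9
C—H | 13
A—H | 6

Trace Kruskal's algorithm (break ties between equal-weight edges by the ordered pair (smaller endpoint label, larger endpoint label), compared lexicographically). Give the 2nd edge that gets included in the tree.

Kruskal: consider edges lightest-first.
D—H (1): add — endpoints in different components.
C—E (2): add — endpoints in different components.
B—H (4): add — endpoints in different components.
A—H (6): add — endpoints in different components.
B—F (6): add — endpoints in different components.
A—D (7): skip — A and D already connected.
C—G (7): add — endpoints in different components.
B—D (8): skip — B and D already connected.
B—G (9): add — endpoints in different components.
The 2nd edge added is C—E.

C-E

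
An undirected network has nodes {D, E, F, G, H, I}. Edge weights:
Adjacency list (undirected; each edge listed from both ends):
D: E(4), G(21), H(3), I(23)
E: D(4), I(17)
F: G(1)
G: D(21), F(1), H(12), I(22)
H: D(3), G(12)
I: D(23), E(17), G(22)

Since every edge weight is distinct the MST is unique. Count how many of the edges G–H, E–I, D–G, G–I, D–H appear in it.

Sort edges by weight, then run Kruskal:
F–G (1): add — endpoints in different components.
D–H (3): add — endpoints in different components.
D–E (4): add — endpoints in different components.
G–H (12): add — endpoints in different components.
E–I (17): add — endpoints in different components.
MST edge set: {F–G, D–H, D–E, G–H, E–I}.
Of the listed edges, {G–H, E–I, D–H} are in the MST → 3.

3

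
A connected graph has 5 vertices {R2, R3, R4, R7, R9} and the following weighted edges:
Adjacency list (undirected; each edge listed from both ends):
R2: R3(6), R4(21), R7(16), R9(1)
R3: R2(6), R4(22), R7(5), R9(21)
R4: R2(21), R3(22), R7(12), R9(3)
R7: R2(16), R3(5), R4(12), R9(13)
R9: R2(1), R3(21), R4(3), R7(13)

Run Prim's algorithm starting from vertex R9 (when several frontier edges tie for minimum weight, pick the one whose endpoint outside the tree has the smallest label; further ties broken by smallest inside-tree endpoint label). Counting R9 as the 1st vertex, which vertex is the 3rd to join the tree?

R4

Prim's algorithm from R9:
Step 1: frontier [R2 R9 1, R4 R9 3, R7 R9 13, R3 R9 21] → take R2 R9 (1); add R2.
Step 2: frontier [R2 R3 6, R2 R7 16, R2 R4 21, R4 R9 3, R7 R9 13, R3 R9 21] → take R4 R9 (3); add R4.
Step 3: frontier [R2 R3 6, R2 R7 16, R4 R7 12, R3 R4 22, R7 R9 13, R3 R9 21] → take R2 R3 (6); add R3.
Step 4: frontier [R2 R7 16, R3 R7 5, R4 R7 12, R7 R9 13] → take R3 R7 (5); add R7.
Vertex order: R9, R2, R4, R3, R7. The 3rd vertex is R4.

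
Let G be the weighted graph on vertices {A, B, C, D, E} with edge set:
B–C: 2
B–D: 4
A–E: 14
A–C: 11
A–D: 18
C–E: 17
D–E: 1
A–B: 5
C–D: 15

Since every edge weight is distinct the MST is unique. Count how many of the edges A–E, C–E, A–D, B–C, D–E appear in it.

Kruskal: consider edges lightest-first.
D–E (1): add. Components now {A} {B} {C} {D,E}
B–C (2): add. Components now {A} {B,C} {D,E}
B–D (4): add. Components now {A} {B,C,D,E}
A–B (5): add. Components now {A,B,C,D,E}
MST edge set: {D–E, B–C, B–D, A–B}.
Of the listed edges, {B–C, D–E} are in the MST → 2.

2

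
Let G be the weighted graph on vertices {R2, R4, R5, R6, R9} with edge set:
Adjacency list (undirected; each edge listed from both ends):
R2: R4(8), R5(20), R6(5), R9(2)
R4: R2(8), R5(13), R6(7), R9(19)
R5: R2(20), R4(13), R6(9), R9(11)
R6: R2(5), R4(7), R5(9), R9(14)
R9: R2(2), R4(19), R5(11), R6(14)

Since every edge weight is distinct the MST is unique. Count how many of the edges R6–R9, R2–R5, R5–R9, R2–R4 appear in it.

0

Kruskal's algorithm — process edges by increasing weight (ties by edge label):
R2–R9 (2): add — endpoints in different components.
R2–R6 (5): add — endpoints in different components.
R4–R6 (7): add — endpoints in different components.
R2–R4 (8): skip — R4 and R2 already connected.
R5–R6 (9): add — endpoints in different components.
MST edge set: {R2–R9, R2–R6, R4–R6, R5–R6}.
Of the listed edges, {} are in the MST → 0.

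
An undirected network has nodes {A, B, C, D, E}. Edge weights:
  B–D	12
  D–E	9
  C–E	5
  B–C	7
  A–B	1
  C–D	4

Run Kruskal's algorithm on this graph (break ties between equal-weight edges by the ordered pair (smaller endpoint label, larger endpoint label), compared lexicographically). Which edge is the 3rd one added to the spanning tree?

Kruskal: consider edges lightest-first.
A–B (1): add — endpoints in different components.
C–D (4): add — endpoints in different components.
C–E (5): add — endpoints in different components.
B–C (7): add — endpoints in different components.
The 3rd edge added is C–E.

C-E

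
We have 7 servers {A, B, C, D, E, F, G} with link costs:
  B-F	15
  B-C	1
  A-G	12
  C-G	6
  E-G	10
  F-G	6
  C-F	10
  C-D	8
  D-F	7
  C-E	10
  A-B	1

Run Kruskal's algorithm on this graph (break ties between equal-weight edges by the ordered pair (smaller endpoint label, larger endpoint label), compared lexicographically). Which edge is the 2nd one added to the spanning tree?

Kruskal: consider edges lightest-first.
A-B (1): add. Components now {A,B} {C} {D} {E} {F} {G}
B-C (1): add. Components now {A,B,C} {D} {E} {F} {G}
C-G (6): add. Components now {A,B,C,G} {D} {E} {F}
F-G (6): add. Components now {A,B,C,F,G} {D} {E}
D-F (7): add. Components now {A,B,C,D,F,G} {E}
C-D (8): skip — C and D already connected.
C-E (10): add. Components now {A,B,C,D,E,F,G}
The 2nd edge added is B-C.

B-C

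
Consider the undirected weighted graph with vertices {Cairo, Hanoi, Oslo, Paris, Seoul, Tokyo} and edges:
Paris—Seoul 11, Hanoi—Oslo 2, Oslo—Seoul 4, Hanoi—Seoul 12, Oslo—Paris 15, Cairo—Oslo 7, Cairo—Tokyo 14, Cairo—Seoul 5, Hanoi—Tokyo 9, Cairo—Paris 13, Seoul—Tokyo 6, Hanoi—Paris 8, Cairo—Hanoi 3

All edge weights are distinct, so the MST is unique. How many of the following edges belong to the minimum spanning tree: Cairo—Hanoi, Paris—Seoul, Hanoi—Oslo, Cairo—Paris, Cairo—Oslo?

Kruskal: consider edges lightest-first.
Hanoi—Oslo (2): add — endpoints in different components.
Cairo—Hanoi (3): add — endpoints in different components.
Oslo—Seoul (4): add — endpoints in different components.
Cairo—Seoul (5): skip — Seoul and Cairo already connected.
Seoul—Tokyo (6): add — endpoints in different components.
Cairo—Oslo (7): skip — Oslo and Cairo already connected.
Hanoi—Paris (8): add — endpoints in different components.
MST edge set: {Hanoi—Oslo, Cairo—Hanoi, Oslo—Seoul, Seoul—Tokyo, Hanoi—Paris}.
Of the listed edges, {Cairo—Hanoi, Hanoi—Oslo} are in the MST → 2.

2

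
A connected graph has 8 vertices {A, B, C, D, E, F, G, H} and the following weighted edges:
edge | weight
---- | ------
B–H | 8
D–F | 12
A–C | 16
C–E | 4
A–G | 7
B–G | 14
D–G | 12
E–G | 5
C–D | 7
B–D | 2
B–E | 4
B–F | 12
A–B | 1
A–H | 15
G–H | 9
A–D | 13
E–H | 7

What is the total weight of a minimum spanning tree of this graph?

Kruskal's algorithm — process edges by increasing weight (ties by edge label):
A–B (1): add — endpoints in different components.
B–D (2): add — endpoints in different components.
B–E (4): add — endpoints in different components.
C–E (4): add — endpoints in different components.
E–G (5): add — endpoints in different components.
A–G (7): skip — A and G already connected.
C–D (7): skip — C and D already connected.
E–H (7): add — endpoints in different components.
B–H (8): skip — B and H already connected.
G–H (9): skip — G and H already connected.
B–F (12): add — endpoints in different components.
MST edges: A–B, B–D, B–E, C–E, E–G, E–H, B–F; total weight 1+2+4+4+5+7+12 = 35.

35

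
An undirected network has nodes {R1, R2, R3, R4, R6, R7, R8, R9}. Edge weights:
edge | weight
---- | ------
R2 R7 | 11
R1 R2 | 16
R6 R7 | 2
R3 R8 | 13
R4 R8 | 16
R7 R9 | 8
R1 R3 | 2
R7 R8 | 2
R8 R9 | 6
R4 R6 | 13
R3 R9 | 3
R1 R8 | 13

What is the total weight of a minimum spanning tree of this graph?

39

Prim's algorithm from R7:
Step 1: frontier [R6 R7 2, R7 R8 2, R7 R9 8, R2 R7 11] → take R6 R7 (2); add R6.
Step 2: frontier [R4 R6 13, R7 R8 2, R7 R9 8, R2 R7 11] → take R7 R8 (2); add R8.
Step 3: frontier [R4 R6 13, R7 R9 8, R2 R7 11, R8 R9 6, R1 R8 13, R3 R8 13, R4 R8 16] → take R8 R9 (6); add R9.
Step 4: frontier [R4 R6 13, R2 R7 11, R1 R8 13, R3 R8 13, R4 R8 16, R3 R9 3] → take R3 R9 (3); add R3.
Step 5: frontier [R1 R3 2, R4 R6 13, R2 R7 11, R1 R8 13, R4 R8 16] → take R1 R3 (2); add R1.
Step 6: frontier [R1 R2 16, R4 R6 13, R2 R7 11, R4 R8 16] → take R2 R7 (11); add R2.
Step 7: frontier [R4 R6 13, R4 R8 16] → take R4 R6 (13); add R4.
MST edges: R6 R7, R7 R8, R8 R9, R3 R9, R1 R3, R2 R7, R4 R6; total weight 2+2+6+3+2+11+13 = 39.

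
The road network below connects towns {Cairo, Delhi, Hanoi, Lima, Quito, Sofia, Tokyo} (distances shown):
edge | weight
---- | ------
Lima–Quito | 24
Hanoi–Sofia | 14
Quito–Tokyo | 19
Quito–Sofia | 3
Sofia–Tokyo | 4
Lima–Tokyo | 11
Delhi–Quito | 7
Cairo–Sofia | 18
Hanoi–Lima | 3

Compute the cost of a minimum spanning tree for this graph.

46

Prim, starting at Cairo.
Step 1: cheapest edge leaving the tree is Cairo–Sofia (18); add Sofia.
Step 2: cheapest edge leaving the tree is Quito–Sofia (3); add Quito.
Step 3: cheapest edge leaving the tree is Sofia–Tokyo (4); add Tokyo.
Step 4: cheapest edge leaving the tree is Delhi–Quito (7); add Delhi.
Step 5: cheapest edge leaving the tree is Lima–Tokyo (11); add Lima.
Step 6: cheapest edge leaving the tree is Hanoi–Lima (3); add Hanoi.
MST edges: Cairo–Sofia, Quito–Sofia, Sofia–Tokyo, Delhi–Quito, Lima–Tokyo, Hanoi–Lima; total weight 18+3+4+7+11+3 = 46.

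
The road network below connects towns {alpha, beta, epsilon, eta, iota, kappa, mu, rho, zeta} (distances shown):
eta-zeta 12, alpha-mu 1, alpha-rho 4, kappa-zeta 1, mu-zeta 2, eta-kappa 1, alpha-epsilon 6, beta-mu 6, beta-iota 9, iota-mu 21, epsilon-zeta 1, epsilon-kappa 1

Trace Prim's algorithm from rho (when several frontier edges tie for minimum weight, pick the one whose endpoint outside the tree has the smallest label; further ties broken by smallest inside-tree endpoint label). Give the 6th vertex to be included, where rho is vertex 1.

Prim, starting at rho.
Step 1: frontier [alpha-rho 4] → take alpha-rho (4); add alpha.
Step 2: frontier [alpha-mu 1, alpha-epsilon 6] → take alpha-mu (1); add mu.
Step 3: frontier [alpha-epsilon 6, mu-zeta 2, beta-mu 6, iota-mu 21] → take mu-zeta (2); add zeta.
Step 4: frontier [alpha-epsilon 6, beta-mu 6, iota-mu 21, epsilon-zeta 1, kappa-zeta 1, eta-zeta 12] → take epsilon-zeta (1); add epsilon.
Step 5: frontier [epsilon-kappa 1, beta-mu 6, iota-mu 21, kappa-zeta 1, eta-zeta 12] → take epsilon-kappa (1); add kappa.
Step 6: frontier [eta-kappa 1, beta-mu 6, iota-mu 21, eta-zeta 12] → take eta-kappa (1); add eta.
Step 7: frontier [beta-mu 6, iota-mu 21] → take beta-mu (6); add beta.
Step 8: frontier [beta-iota 9, iota-mu 21] → take beta-iota (9); add iota.
Vertex order: rho, alpha, mu, zeta, epsilon, kappa, eta, beta, iota. The 6th vertex is kappa.

kappa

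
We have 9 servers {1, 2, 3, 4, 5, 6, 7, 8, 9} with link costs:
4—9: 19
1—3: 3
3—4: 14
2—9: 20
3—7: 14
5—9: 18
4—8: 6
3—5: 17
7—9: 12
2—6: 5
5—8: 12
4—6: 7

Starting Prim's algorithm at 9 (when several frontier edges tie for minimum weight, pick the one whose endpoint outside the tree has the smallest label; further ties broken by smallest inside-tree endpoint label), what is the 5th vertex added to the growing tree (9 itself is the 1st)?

4

Prim's algorithm from 9:
Step 1: cheapest edge leaving the tree is 7—9 (12); add 7.
Step 2: cheapest edge leaving the tree is 3—7 (14); add 3.
Step 3: cheapest edge leaving the tree is 1—3 (3); add 1.
Step 4: cheapest edge leaving the tree is 3—4 (14); add 4.
Step 5: cheapest edge leaving the tree is 4—8 (6); add 8.
Step 6: cheapest edge leaving the tree is 4—6 (7); add 6.
Step 7: cheapest edge leaving the tree is 2—6 (5); add 2.
Step 8: cheapest edge leaving the tree is 5—8 (12); add 5.
Vertex order: 9, 7, 3, 1, 4, 8, 6, 2, 5. The 5th vertex is 4.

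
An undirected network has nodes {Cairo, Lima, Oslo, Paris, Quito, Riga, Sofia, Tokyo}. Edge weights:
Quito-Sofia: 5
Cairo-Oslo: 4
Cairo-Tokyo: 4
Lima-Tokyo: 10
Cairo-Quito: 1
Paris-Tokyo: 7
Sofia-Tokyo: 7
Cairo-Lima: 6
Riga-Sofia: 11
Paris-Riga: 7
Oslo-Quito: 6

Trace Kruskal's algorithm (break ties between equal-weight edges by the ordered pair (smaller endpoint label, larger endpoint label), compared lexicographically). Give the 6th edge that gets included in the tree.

Paris-Riga

Kruskal: consider edges lightest-first.
Cairo-Quito (1): add — endpoints in different components.
Cairo-Oslo (4): add — endpoints in different components.
Cairo-Tokyo (4): add — endpoints in different components.
Quito-Sofia (5): add — endpoints in different components.
Cairo-Lima (6): add — endpoints in different components.
Oslo-Quito (6): skip — Oslo and Quito already connected.
Paris-Riga (7): add — endpoints in different components.
Paris-Tokyo (7): add — endpoints in different components.
The 6th edge added is Paris-Riga.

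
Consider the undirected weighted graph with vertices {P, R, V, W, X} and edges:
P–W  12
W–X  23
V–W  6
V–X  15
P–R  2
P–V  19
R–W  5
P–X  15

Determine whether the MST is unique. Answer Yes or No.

No

Sort edges by weight, then run Kruskal:
P–R (2): add — endpoints in different components.
R–W (5): add — endpoints in different components.
V–W (6): add — endpoints in different components.
P–W (12): skip — P and W already connected.
P–X (15): add — endpoints in different components.
Non-tree edge V–X has weight 15, equal to the heaviest edge on its tree cycle — swapping gives another MST of the same weight. Not unique.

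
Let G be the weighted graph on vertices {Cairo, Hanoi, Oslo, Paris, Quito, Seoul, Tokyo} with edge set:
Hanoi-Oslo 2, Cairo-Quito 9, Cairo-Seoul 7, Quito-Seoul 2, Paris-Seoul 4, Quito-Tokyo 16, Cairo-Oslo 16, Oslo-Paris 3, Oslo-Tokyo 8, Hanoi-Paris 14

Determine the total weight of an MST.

26

Grow the tree from Tokyo using Prim:
Step 1: cheapest edge leaving the tree is Oslo-Tokyo (8); add Oslo.
Step 2: cheapest edge leaving the tree is Hanoi-Oslo (2); add Hanoi.
Step 3: cheapest edge leaving the tree is Oslo-Paris (3); add Paris.
Step 4: cheapest edge leaving the tree is Paris-Seoul (4); add Seoul.
Step 5: cheapest edge leaving the tree is Quito-Seoul (2); add Quito.
Step 6: cheapest edge leaving the tree is Cairo-Seoul (7); add Cairo.
MST edges: Oslo-Tokyo, Hanoi-Oslo, Oslo-Paris, Paris-Seoul, Quito-Seoul, Cairo-Seoul; total weight 8+2+3+4+2+7 = 26.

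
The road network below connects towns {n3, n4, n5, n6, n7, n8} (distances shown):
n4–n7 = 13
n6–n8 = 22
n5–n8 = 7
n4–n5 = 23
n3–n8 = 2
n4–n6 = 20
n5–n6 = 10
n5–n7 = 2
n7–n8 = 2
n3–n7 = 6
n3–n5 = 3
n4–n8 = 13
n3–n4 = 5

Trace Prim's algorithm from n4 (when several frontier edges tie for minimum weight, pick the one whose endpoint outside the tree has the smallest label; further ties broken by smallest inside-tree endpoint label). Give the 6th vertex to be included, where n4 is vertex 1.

n6

Prim's algorithm from n4:
Step 1: cheapest edge leaving the tree is n3–n4 (5); add n3.
Step 2: cheapest edge leaving the tree is n3–n8 (2); add n8.
Step 3: cheapest edge leaving the tree is n7–n8 (2); add n7.
Step 4: cheapest edge leaving the tree is n5–n7 (2); add n5.
Step 5: cheapest edge leaving the tree is n5–n6 (10); add n6.
Vertex order: n4, n3, n8, n7, n5, n6. The 6th vertex is n6.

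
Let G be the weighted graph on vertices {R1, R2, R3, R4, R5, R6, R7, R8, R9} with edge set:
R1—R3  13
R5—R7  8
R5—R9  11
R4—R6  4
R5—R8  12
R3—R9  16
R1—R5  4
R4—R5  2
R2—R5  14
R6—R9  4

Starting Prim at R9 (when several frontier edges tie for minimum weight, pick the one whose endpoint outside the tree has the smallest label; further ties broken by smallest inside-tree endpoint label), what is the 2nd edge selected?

Prim's algorithm from R9:
Step 1: cheapest edge leaving the tree is R6—R9 (4); add R6.
Step 2: cheapest edge leaving the tree is R4—R6 (4); add R4.
Step 3: cheapest edge leaving the tree is R4—R5 (2); add R5.
Step 4: cheapest edge leaving the tree is R1—R5 (4); add R1.
Step 5: cheapest edge leaving the tree is R5—R7 (8); add R7.
Step 6: cheapest edge leaving the tree is R5—R8 (12); add R8.
Step 7: cheapest edge leaving the tree is R1—R3 (13); add R3.
Step 8: cheapest edge leaving the tree is R2—R5 (14); add R2.
The 2nd edge added is R4—R6.

R4-R6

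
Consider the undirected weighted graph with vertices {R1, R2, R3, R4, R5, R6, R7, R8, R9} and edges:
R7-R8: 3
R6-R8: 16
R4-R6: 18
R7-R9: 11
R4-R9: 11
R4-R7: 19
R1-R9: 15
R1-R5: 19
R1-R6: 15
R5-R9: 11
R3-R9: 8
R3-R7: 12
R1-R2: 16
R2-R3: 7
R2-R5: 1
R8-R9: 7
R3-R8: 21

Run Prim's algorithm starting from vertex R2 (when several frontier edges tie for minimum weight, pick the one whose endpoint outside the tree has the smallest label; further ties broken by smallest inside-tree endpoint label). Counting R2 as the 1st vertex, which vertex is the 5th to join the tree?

Prim's algorithm from R2:
Step 1: cheapest edge leaving the tree is R2-R5 (1); add R5.
Step 2: cheapest edge leaving the tree is R2-R3 (7); add R3.
Step 3: cheapest edge leaving the tree is R3-R9 (8); add R9.
Step 4: cheapest edge leaving the tree is R8-R9 (7); add R8.
Step 5: cheapest edge leaving the tree is R7-R8 (3); add R7.
Step 6: cheapest edge leaving the tree is R4-R9 (11); add R4.
Step 7: cheapest edge leaving the tree is R1-R9 (15); add R1.
Step 8: cheapest edge leaving the tree is R1-R6 (15); add R6.
Vertex order: R2, R5, R3, R9, R8, R7, R4, R1, R6. The 5th vertex is R8.

R8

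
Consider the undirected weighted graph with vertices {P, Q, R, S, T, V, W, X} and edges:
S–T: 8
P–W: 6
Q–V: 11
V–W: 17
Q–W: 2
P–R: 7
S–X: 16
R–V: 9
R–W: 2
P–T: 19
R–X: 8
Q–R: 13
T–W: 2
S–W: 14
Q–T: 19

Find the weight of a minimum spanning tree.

37

Sort edges by weight, then run Kruskal:
Q–W (2): add — endpoints in different components.
R–W (2): add — endpoints in different components.
T–W (2): add — endpoints in different components.
P–W (6): add — endpoints in different components.
P–R (7): skip — P and R already connected.
R–X (8): add — endpoints in different components.
S–T (8): add — endpoints in different components.
R–V (9): add — endpoints in different components.
MST edges: Q–W, R–W, T–W, P–W, R–X, S–T, R–V; total weight 2+2+2+6+8+8+9 = 37.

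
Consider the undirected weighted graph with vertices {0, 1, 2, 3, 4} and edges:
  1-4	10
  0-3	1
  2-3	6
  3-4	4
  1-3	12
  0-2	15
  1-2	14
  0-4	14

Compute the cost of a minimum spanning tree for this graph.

Kruskal: consider edges lightest-first.
0-3 (1): add. Components now {0,3} {1} {2} {4}
3-4 (4): add. Components now {0,3,4} {1} {2}
2-3 (6): add. Components now {0,2,3,4} {1}
1-4 (10): add. Components now {0,1,2,3,4}
MST edges: 0-3, 3-4, 2-3, 1-4; total weight 1+4+6+10 = 21.

21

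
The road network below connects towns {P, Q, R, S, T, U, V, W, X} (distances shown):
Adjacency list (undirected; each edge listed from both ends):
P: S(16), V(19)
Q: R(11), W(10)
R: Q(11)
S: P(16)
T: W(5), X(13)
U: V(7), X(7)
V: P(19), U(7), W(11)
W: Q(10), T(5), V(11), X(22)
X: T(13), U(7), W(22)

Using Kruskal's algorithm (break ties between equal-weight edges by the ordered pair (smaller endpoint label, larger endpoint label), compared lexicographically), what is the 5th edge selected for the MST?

Sort edges by weight, then run Kruskal:
T–W (5): add — endpoints in different components.
U–V (7): add — endpoints in different components.
U–X (7): add — endpoints in different components.
Q–W (10): add — endpoints in different components.
Q–R (11): add — endpoints in different components.
V–W (11): add — endpoints in different components.
T–X (13): skip — T and X already connected.
P–S (16): add — endpoints in different components.
P–V (19): add — endpoints in different components.
The 5th edge added is Q–R.

Q-R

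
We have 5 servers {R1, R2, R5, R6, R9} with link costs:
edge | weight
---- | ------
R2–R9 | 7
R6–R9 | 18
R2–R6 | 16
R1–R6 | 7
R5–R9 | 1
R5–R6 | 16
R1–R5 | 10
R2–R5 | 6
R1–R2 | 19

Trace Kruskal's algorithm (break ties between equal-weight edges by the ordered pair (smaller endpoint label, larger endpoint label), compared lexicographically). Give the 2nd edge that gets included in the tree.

R2-R5

Kruskal's algorithm — process edges by increasing weight (ties by edge label):
R5–R9 (1): add — endpoints in different components.
R2–R5 (6): add — endpoints in different components.
R1–R6 (7): add — endpoints in different components.
R2–R9 (7): skip — R9 and R2 already connected.
R1–R5 (10): add — endpoints in different components.
The 2nd edge added is R2–R5.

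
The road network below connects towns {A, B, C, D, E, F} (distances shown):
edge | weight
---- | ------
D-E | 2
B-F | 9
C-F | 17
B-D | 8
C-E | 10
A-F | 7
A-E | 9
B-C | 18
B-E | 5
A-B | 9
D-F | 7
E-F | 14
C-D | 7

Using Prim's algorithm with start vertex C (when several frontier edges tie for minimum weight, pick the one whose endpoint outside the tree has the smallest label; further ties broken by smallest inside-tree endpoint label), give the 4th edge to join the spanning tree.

Grow the tree from C using Prim:
Step 1: frontier [C-D 7, C-E 10, C-F 17, B-C 18] → take C-D (7); add D.
Step 2: frontier [C-E 10, C-F 17, B-C 18, D-E 2, D-F 7, B-D 8] → take D-E (2); add E.
Step 3: frontier [C-F 17, B-C 18, D-F 7, B-D 8, B-E 5, A-E 9, E-F 14] → take B-E (5); add B.
Step 4: frontier [A-B 9, B-F 9, C-F 17, D-F 7, A-E 9, E-F 14] → take D-F (7); add F.
Step 5: frontier [A-B 9, A-E 9, A-F 7] → take A-F (7); add A.
The 4th edge added is D-F.

D-F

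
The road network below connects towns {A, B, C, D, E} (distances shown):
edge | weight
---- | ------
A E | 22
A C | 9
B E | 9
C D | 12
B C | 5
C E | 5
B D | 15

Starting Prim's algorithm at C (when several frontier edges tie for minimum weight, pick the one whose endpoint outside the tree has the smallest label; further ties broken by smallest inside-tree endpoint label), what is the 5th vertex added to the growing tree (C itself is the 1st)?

D

Prim's algorithm from C:
Step 1: frontier [B C 5, C E 5, A C 9, C D 12] → take B C (5); add B.
Step 2: frontier [B E 9, B D 15, C E 5, A C 9, C D 12] → take C E (5); add E.
Step 3: frontier [B D 15, A C 9, C D 12, A E 22] → take A C (9); add A.
Step 4: frontier [B D 15, C D 12] → take C D (12); add D.
Vertex order: C, B, E, A, D. The 5th vertex is D.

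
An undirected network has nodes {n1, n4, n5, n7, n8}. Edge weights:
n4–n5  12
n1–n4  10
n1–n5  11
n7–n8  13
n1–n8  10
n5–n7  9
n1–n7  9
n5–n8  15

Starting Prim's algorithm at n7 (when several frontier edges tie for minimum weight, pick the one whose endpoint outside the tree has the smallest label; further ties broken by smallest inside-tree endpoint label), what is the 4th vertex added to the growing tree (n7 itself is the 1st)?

n4

Grow the tree from n7 using Prim:
Step 1: frontier [n1–n7 9, n5–n7 9, n7–n8 13] → take n1–n7 (9); add n1.
Step 2: frontier [n1–n4 10, n1–n8 10, n1–n5 11, n5–n7 9, n7–n8 13] → take n5–n7 (9); add n5.
Step 3: frontier [n1–n4 10, n1–n8 10, n4–n5 12, n5–n8 15, n7–n8 13] → take n1–n4 (10); add n4.
Step 4: frontier [n1–n8 10, n5–n8 15, n7–n8 13] → take n1–n8 (10); add n8.
Vertex order: n7, n1, n5, n4, n8. The 4th vertex is n4.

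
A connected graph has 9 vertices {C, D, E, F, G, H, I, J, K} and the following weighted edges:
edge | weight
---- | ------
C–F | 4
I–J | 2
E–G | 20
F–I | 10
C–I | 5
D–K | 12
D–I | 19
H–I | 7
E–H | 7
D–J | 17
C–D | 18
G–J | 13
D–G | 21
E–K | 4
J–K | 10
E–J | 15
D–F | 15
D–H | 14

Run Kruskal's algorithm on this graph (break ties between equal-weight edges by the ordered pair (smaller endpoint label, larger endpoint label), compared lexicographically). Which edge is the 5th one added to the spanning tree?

Sort edges by weight, then run Kruskal:
I–J (2): add — endpoints in different components.
C–F (4): add — endpoints in different components.
E–K (4): add — endpoints in different components.
C–I (5): add — endpoints in different components.
E–H (7): add — endpoints in different components.
H–I (7): add — endpoints in different components.
F–I (10): skip — F and I already connected.
J–K (10): skip — J and K already connected.
D–K (12): add — endpoints in different components.
G–J (13): add — endpoints in different components.
The 5th edge added is E–H.

E-H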